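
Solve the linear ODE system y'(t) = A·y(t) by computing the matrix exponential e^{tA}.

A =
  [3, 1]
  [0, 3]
e^{tA} =
  [exp(3*t), t*exp(3*t)]
  [0, exp(3*t)]

Strategy: write A = P · J · P⁻¹ where J is a Jordan canonical form, so e^{tA} = P · e^{tJ} · P⁻¹, and e^{tJ} can be computed block-by-block.

A has Jordan form
J =
  [3, 1]
  [0, 3]
(up to reordering of blocks).

Per-block formulas:
  For a 2×2 Jordan block J_2(3): exp(t · J_2(3)) = e^(3t)·(I + t·N), where N is the 2×2 nilpotent shift.

After assembling e^{tJ} and conjugating by P, we get:

e^{tA} =
  [exp(3*t), t*exp(3*t)]
  [0, exp(3*t)]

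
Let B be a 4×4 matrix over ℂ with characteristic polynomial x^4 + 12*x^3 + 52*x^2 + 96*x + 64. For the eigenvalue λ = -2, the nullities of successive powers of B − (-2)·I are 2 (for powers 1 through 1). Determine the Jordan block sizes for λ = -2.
Block sizes for λ = -2: [1, 1]

From the dimensions of kernels of powers, the number of Jordan blocks of size at least j is d_j − d_{j−1} where d_j = dim ker(N^j) (with d_0 = 0). Computing the differences gives [2].
The number of blocks of size exactly k is (#blocks of size ≥ k) − (#blocks of size ≥ k + 1), so the partition is: 2 block(s) of size 1.
In nonincreasing order the block sizes are [1, 1].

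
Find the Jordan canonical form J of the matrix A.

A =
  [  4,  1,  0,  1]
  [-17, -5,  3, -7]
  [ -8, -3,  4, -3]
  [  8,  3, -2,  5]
J_3(2) ⊕ J_1(2)

The characteristic polynomial is
  det(x·I − A) = x^4 - 8*x^3 + 24*x^2 - 32*x + 16 = (x - 2)^4

Eigenvalues and multiplicities (the geometric multiplicity of λ is n − rank(A − λI), which equals the number of Jordan blocks for λ):
  λ = 2: algebraic multiplicity = 4, geometric multiplicity = 2

Determining the block sizes for each eigenvalue:
  λ = 2: with am = 4 and gm = 2, the partition is not yet determined (e.g. several partitions of 4 into 2 parts exist). Let N = A − (2)·I. Computing rank(N^1) = 2, rank(N^2) = 1, rank(N^3) = 0; the number of blocks of size ≥ j is rank(N^{j−1}) − rank(N^j), giving [2, 1, 1]. So we have 1 block(s) of size 3, 1 block(s) of size 1 → block sizes [3, 1]

Assembling the blocks gives a Jordan form
J =
  [2, 1, 0, 0]
  [0, 2, 1, 0]
  [0, 0, 2, 0]
  [0, 0, 0, 2]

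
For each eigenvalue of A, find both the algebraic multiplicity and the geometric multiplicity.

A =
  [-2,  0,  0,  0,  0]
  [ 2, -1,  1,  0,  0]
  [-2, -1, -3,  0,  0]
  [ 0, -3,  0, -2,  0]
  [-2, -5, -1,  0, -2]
λ = -2: alg = 5, geom = 3

Step 1 — factor the characteristic polynomial to read off the algebraic multiplicities:
  χ_A(x) = (x + 2)^5

Step 2 — compute geometric multiplicities via the rank-nullity identity g(λ) = n − rank(A − λI):
  rank(A − (-2)·I) = 2, so dim ker(A − (-2)·I) = n − 2 = 3

Summary:
  λ = -2: algebraic multiplicity = 5, geometric multiplicity = 3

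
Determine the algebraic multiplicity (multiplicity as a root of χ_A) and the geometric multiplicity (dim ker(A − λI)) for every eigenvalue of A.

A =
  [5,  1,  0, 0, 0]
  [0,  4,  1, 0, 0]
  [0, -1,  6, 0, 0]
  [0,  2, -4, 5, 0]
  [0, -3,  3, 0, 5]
λ = 5: alg = 5, geom = 3

Step 1 — factor the characteristic polynomial to read off the algebraic multiplicities:
  χ_A(x) = (x - 5)^5

Step 2 — compute geometric multiplicities via the rank-nullity identity g(λ) = n − rank(A − λI):
  rank(A − (5)·I) = 2, so dim ker(A − (5)·I) = n − 2 = 3

Summary:
  λ = 5: algebraic multiplicity = 5, geometric multiplicity = 3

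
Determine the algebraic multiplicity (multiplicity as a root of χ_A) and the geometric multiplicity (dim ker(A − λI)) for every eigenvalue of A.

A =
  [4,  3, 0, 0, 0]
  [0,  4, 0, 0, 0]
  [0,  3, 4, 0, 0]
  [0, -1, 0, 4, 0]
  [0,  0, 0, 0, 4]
λ = 4: alg = 5, geom = 4

Step 1 — factor the characteristic polynomial to read off the algebraic multiplicities:
  χ_A(x) = (x - 4)^5

Step 2 — compute geometric multiplicities via the rank-nullity identity g(λ) = n − rank(A − λI):
  rank(A − (4)·I) = 1, so dim ker(A − (4)·I) = n − 1 = 4

Summary:
  λ = 4: algebraic multiplicity = 5, geometric multiplicity = 4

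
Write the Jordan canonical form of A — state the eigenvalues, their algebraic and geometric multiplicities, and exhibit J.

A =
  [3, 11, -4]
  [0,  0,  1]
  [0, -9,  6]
J_3(3)

The characteristic polynomial is
  det(x·I − A) = x^3 - 9*x^2 + 27*x - 27 = (x - 3)^3

Eigenvalues and multiplicities (the geometric multiplicity of λ is n − rank(A − λI), which equals the number of Jordan blocks for λ):
  λ = 3: algebraic multiplicity = 3, geometric multiplicity = 1

Determining the block sizes for each eigenvalue:
  λ = 3: one block (gm = 1), so the single block has size am = 3 → block sizes [3]

Assembling the blocks gives a Jordan form
J =
  [3, 1, 0]
  [0, 3, 1]
  [0, 0, 3]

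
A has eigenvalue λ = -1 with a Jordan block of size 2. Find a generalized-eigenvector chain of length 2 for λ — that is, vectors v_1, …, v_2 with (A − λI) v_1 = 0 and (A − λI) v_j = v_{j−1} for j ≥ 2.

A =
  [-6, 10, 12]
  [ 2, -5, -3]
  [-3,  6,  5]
A Jordan chain for λ = -1 of length 2:
v_1 = (2, 1, 0)ᵀ
v_2 = (2, 0, 1)ᵀ

Let N = A − (-1)·I. We want v_2 with N^2 v_2 = 0 but N^1 v_2 ≠ 0; then v_{j-1} := N · v_j for j = 2, …, 2.

Pick v_2 = (2, 0, 1)ᵀ.
Then v_1 = N · v_2 = (2, 1, 0)ᵀ.

Sanity check: (A − (-1)·I) v_1 = (0, 0, 0)ᵀ = 0. ✓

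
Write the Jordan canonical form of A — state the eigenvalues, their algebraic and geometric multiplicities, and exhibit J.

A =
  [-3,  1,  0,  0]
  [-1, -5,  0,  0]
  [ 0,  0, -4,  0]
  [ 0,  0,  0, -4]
J_2(-4) ⊕ J_1(-4) ⊕ J_1(-4)

The characteristic polynomial is
  det(x·I − A) = x^4 + 16*x^3 + 96*x^2 + 256*x + 256 = (x + 4)^4

Eigenvalues and multiplicities (the geometric multiplicity of λ is n − rank(A − λI), which equals the number of Jordan blocks for λ):
  λ = -4: algebraic multiplicity = 4, geometric multiplicity = 3

Determining the block sizes for each eigenvalue:
  λ = -4: 3 blocks summing to 4 forces exactly one block of size 2 and the rest size 1 → block sizes [2, 1, 1]

Assembling the blocks gives a Jordan form
J =
  [-4,  1,  0,  0]
  [ 0, -4,  0,  0]
  [ 0,  0, -4,  0]
  [ 0,  0,  0, -4]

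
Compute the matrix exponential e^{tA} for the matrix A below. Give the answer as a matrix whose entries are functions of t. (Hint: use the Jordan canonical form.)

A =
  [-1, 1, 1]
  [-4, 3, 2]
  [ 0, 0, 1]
e^{tA} =
  [-2*t*exp(t) + exp(t), t*exp(t), t*exp(t)]
  [-4*t*exp(t), 2*t*exp(t) + exp(t), 2*t*exp(t)]
  [0, 0, exp(t)]

Strategy: write A = P · J · P⁻¹ where J is a Jordan canonical form, so e^{tA} = P · e^{tJ} · P⁻¹, and e^{tJ} can be computed block-by-block.

A has Jordan form
J =
  [1, 1, 0]
  [0, 1, 0]
  [0, 0, 1]
(up to reordering of blocks).

Per-block formulas:
  For a 2×2 Jordan block J_2(1): exp(t · J_2(1)) = e^(1t)·(I + t·N), where N is the 2×2 nilpotent shift.
  For a 1×1 block at λ = 1: exp(t · [1]) = [e^(1t)].

After assembling e^{tJ} and conjugating by P, we get:

e^{tA} =
  [-2*t*exp(t) + exp(t), t*exp(t), t*exp(t)]
  [-4*t*exp(t), 2*t*exp(t) + exp(t), 2*t*exp(t)]
  [0, 0, exp(t)]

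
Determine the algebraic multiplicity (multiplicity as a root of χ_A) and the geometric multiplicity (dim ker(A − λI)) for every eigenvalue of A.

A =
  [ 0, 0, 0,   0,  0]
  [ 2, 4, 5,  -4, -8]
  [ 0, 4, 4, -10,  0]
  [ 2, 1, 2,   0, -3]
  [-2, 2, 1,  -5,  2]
λ = 0: alg = 1, geom = 1; λ = 2: alg = 2, geom = 1; λ = 3: alg = 2, geom = 1

Step 1 — factor the characteristic polynomial to read off the algebraic multiplicities:
  χ_A(x) = x*(x - 3)^2*(x - 2)^2

Step 2 — compute geometric multiplicities via the rank-nullity identity g(λ) = n − rank(A − λI):
  rank(A − (0)·I) = 4, so dim ker(A − (0)·I) = n − 4 = 1
  rank(A − (2)·I) = 4, so dim ker(A − (2)·I) = n − 4 = 1
  rank(A − (3)·I) = 4, so dim ker(A − (3)·I) = n − 4 = 1

Summary:
  λ = 0: algebraic multiplicity = 1, geometric multiplicity = 1
  λ = 2: algebraic multiplicity = 2, geometric multiplicity = 1
  λ = 3: algebraic multiplicity = 2, geometric multiplicity = 1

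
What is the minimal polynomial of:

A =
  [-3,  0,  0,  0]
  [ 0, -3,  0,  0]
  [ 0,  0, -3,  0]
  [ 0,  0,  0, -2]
x^2 + 5*x + 6

The characteristic polynomial is χ_A(x) = (x + 2)*(x + 3)^3, so the eigenvalues are known. The minimal polynomial is
  m_A(x) = Π_λ (x − λ)^{k_λ}
where k_λ is the size of the *largest* Jordan block for λ (equivalently, the smallest k with (A − λI)^k v = 0 for every generalised eigenvector v of λ).

  λ = -3: largest Jordan block has size 1, contributing (x + 3)
  λ = -2: largest Jordan block has size 1, contributing (x + 2)

So m_A(x) = (x + 2)*(x + 3) = x^2 + 5*x + 6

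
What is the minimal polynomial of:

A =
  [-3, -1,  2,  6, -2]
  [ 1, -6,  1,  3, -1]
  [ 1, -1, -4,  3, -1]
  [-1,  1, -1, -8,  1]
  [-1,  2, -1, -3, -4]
x^3 + 15*x^2 + 75*x + 125

The characteristic polynomial is χ_A(x) = (x + 5)^5, so the eigenvalues are known. The minimal polynomial is
  m_A(x) = Π_λ (x − λ)^{k_λ}
where k_λ is the size of the *largest* Jordan block for λ (equivalently, the smallest k with (A − λI)^k v = 0 for every generalised eigenvector v of λ).

  λ = -5: largest Jordan block has size 3, contributing (x + 5)^3

So m_A(x) = (x + 5)^3 = x^3 + 15*x^2 + 75*x + 125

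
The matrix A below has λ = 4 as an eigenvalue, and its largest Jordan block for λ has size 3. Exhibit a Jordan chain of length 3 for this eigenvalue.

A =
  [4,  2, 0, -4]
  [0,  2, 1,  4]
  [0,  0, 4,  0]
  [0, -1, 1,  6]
A Jordan chain for λ = 4 of length 3:
v_1 = (-2, 2, 0, 1)ᵀ
v_2 = (0, 1, 0, 1)ᵀ
v_3 = (0, 0, 1, 0)ᵀ

Let N = A − (4)·I. We want v_3 with N^3 v_3 = 0 but N^2 v_3 ≠ 0; then v_{j-1} := N · v_j for j = 3, …, 2.

Pick v_3 = (0, 0, 1, 0)ᵀ.
Then v_2 = N · v_3 = (0, 1, 0, 1)ᵀ.
Then v_1 = N · v_2 = (-2, 2, 0, 1)ᵀ.

Sanity check: (A − (4)·I) v_1 = (0, 0, 0, 0)ᵀ = 0. ✓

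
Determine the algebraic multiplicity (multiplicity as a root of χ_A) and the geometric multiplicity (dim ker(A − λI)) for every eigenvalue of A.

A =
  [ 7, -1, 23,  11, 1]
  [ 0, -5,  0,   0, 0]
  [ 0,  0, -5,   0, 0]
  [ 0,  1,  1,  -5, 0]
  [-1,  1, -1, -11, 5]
λ = -5: alg = 3, geom = 2; λ = 6: alg = 2, geom = 1

Step 1 — factor the characteristic polynomial to read off the algebraic multiplicities:
  χ_A(x) = (x - 6)^2*(x + 5)^3

Step 2 — compute geometric multiplicities via the rank-nullity identity g(λ) = n − rank(A − λI):
  rank(A − (-5)·I) = 3, so dim ker(A − (-5)·I) = n − 3 = 2
  rank(A − (6)·I) = 4, so dim ker(A − (6)·I) = n − 4 = 1

Summary:
  λ = -5: algebraic multiplicity = 3, geometric multiplicity = 2
  λ = 6: algebraic multiplicity = 2, geometric multiplicity = 1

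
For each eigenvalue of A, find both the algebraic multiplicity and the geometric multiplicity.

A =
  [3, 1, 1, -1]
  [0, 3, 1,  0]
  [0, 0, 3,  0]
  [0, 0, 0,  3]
λ = 3: alg = 4, geom = 2

Step 1 — factor the characteristic polynomial to read off the algebraic multiplicities:
  χ_A(x) = (x - 3)^4

Step 2 — compute geometric multiplicities via the rank-nullity identity g(λ) = n − rank(A − λI):
  rank(A − (3)·I) = 2, so dim ker(A − (3)·I) = n − 2 = 2

Summary:
  λ = 3: algebraic multiplicity = 4, geometric multiplicity = 2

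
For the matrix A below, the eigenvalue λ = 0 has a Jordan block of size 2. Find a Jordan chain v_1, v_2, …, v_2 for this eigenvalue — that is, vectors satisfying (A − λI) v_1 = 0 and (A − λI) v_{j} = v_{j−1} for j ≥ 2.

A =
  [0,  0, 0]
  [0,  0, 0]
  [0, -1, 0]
A Jordan chain for λ = 0 of length 2:
v_1 = (0, 0, -1)ᵀ
v_2 = (0, 1, 0)ᵀ

Let N = A − (0)·I. We want v_2 with N^2 v_2 = 0 but N^1 v_2 ≠ 0; then v_{j-1} := N · v_j for j = 2, …, 2.

Pick v_2 = (0, 1, 0)ᵀ.
Then v_1 = N · v_2 = (0, 0, -1)ᵀ.

Sanity check: (A − (0)·I) v_1 = (0, 0, 0)ᵀ = 0. ✓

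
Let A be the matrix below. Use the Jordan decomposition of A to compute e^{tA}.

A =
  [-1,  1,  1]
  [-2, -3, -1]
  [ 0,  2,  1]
e^{tA} =
  [-t^2*exp(-t) + exp(-t), t*exp(-t), t^2*exp(-t)/2 + t*exp(-t)]
  [2*t^2*exp(-t) - 2*t*exp(-t), -2*t*exp(-t) + exp(-t), -t^2*exp(-t) - t*exp(-t)]
  [-2*t^2*exp(-t), 2*t*exp(-t), t^2*exp(-t) + 2*t*exp(-t) + exp(-t)]

Strategy: write A = P · J · P⁻¹ where J is a Jordan canonical form, so e^{tA} = P · e^{tJ} · P⁻¹, and e^{tJ} can be computed block-by-block.

A has Jordan form
J =
  [-1,  1,  0]
  [ 0, -1,  1]
  [ 0,  0, -1]
(up to reordering of blocks).

Per-block formulas:
  For a 3×3 Jordan block J_3(-1): exp(t · J_3(-1)) = e^(-1t)·(I + t·N + (t^2/2)·N^2), where N is the 3×3 nilpotent shift.

After assembling e^{tJ} and conjugating by P, we get:

e^{tA} =
  [-t^2*exp(-t) + exp(-t), t*exp(-t), t^2*exp(-t)/2 + t*exp(-t)]
  [2*t^2*exp(-t) - 2*t*exp(-t), -2*t*exp(-t) + exp(-t), -t^2*exp(-t) - t*exp(-t)]
  [-2*t^2*exp(-t), 2*t*exp(-t), t^2*exp(-t) + 2*t*exp(-t) + exp(-t)]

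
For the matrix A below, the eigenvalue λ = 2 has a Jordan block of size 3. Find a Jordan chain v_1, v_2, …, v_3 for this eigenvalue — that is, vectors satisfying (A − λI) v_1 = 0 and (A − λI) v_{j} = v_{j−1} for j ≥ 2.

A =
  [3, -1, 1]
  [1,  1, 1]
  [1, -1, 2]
A Jordan chain for λ = 2 of length 3:
v_1 = (1, 1, 0)ᵀ
v_2 = (1, 1, 1)ᵀ
v_3 = (1, 0, 0)ᵀ

Let N = A − (2)·I. We want v_3 with N^3 v_3 = 0 but N^2 v_3 ≠ 0; then v_{j-1} := N · v_j for j = 3, …, 2.

Pick v_3 = (1, 0, 0)ᵀ.
Then v_2 = N · v_3 = (1, 1, 1)ᵀ.
Then v_1 = N · v_2 = (1, 1, 0)ᵀ.

Sanity check: (A − (2)·I) v_1 = (0, 0, 0)ᵀ = 0. ✓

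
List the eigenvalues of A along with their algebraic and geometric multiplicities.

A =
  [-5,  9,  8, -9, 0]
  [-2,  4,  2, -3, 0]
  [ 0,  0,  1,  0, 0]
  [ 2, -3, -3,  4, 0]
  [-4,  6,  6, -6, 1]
λ = 1: alg = 5, geom = 3

Step 1 — factor the characteristic polynomial to read off the algebraic multiplicities:
  χ_A(x) = (x - 1)^5

Step 2 — compute geometric multiplicities via the rank-nullity identity g(λ) = n − rank(A − λI):
  rank(A − (1)·I) = 2, so dim ker(A − (1)·I) = n − 2 = 3

Summary:
  λ = 1: algebraic multiplicity = 5, geometric multiplicity = 3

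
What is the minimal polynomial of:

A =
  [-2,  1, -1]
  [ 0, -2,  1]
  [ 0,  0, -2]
x^3 + 6*x^2 + 12*x + 8

The characteristic polynomial is χ_A(x) = (x + 2)^3, so the eigenvalues are known. The minimal polynomial is
  m_A(x) = Π_λ (x − λ)^{k_λ}
where k_λ is the size of the *largest* Jordan block for λ (equivalently, the smallest k with (A − λI)^k v = 0 for every generalised eigenvector v of λ).

  λ = -2: largest Jordan block has size 3, contributing (x + 2)^3

So m_A(x) = (x + 2)^3 = x^3 + 6*x^2 + 12*x + 8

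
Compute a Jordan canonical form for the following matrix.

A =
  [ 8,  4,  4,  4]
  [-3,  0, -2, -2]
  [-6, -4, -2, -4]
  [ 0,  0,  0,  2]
J_2(2) ⊕ J_1(2) ⊕ J_1(2)

The characteristic polynomial is
  det(x·I − A) = x^4 - 8*x^3 + 24*x^2 - 32*x + 16 = (x - 2)^4

Eigenvalues and multiplicities (the geometric multiplicity of λ is n − rank(A − λI), which equals the number of Jordan blocks for λ):
  λ = 2: algebraic multiplicity = 4, geometric multiplicity = 3

Determining the block sizes for each eigenvalue:
  λ = 2: 3 blocks summing to 4 forces exactly one block of size 2 and the rest size 1 → block sizes [2, 1, 1]

Assembling the blocks gives a Jordan form
J =
  [2, 1, 0, 0]
  [0, 2, 0, 0]
  [0, 0, 2, 0]
  [0, 0, 0, 2]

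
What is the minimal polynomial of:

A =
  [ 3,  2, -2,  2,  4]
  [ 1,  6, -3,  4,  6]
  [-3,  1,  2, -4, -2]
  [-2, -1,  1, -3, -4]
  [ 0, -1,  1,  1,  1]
x^5 - 9*x^4 + 30*x^3 - 46*x^2 + 33*x - 9

The characteristic polynomial is χ_A(x) = (x - 3)^2*(x - 1)^3, so the eigenvalues are known. The minimal polynomial is
  m_A(x) = Π_λ (x − λ)^{k_λ}
where k_λ is the size of the *largest* Jordan block for λ (equivalently, the smallest k with (A − λI)^k v = 0 for every generalised eigenvector v of λ).

  λ = 1: largest Jordan block has size 3, contributing (x − 1)^3
  λ = 3: largest Jordan block has size 2, contributing (x − 3)^2

So m_A(x) = (x - 3)^2*(x - 1)^3 = x^5 - 9*x^4 + 30*x^3 - 46*x^2 + 33*x - 9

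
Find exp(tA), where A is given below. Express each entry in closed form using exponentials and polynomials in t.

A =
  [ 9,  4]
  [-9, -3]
e^{tA} =
  [6*t*exp(3*t) + exp(3*t), 4*t*exp(3*t)]
  [-9*t*exp(3*t), -6*t*exp(3*t) + exp(3*t)]

Strategy: write A = P · J · P⁻¹ where J is a Jordan canonical form, so e^{tA} = P · e^{tJ} · P⁻¹, and e^{tJ} can be computed block-by-block.

A has Jordan form
J =
  [3, 1]
  [0, 3]
(up to reordering of blocks).

Per-block formulas:
  For a 2×2 Jordan block J_2(3): exp(t · J_2(3)) = e^(3t)·(I + t·N), where N is the 2×2 nilpotent shift.

After assembling e^{tJ} and conjugating by P, we get:

e^{tA} =
  [6*t*exp(3*t) + exp(3*t), 4*t*exp(3*t)]
  [-9*t*exp(3*t), -6*t*exp(3*t) + exp(3*t)]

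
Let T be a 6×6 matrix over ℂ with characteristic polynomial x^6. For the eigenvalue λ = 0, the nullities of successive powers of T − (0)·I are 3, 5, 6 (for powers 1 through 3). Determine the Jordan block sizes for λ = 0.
Block sizes for λ = 0: [3, 2, 1]

From the dimensions of kernels of powers, the number of Jordan blocks of size at least j is d_j − d_{j−1} where d_j = dim ker(N^j) (with d_0 = 0). Computing the differences gives [3, 2, 1].
The number of blocks of size exactly k is (#blocks of size ≥ k) − (#blocks of size ≥ k + 1), so the partition is: 1 block(s) of size 1, 1 block(s) of size 2, 1 block(s) of size 3.
In nonincreasing order the block sizes are [3, 2, 1].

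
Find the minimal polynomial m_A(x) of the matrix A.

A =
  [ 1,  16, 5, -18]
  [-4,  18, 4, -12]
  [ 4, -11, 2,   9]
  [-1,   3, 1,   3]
x^3 - 18*x^2 + 108*x - 216

The characteristic polynomial is χ_A(x) = (x - 6)^4, so the eigenvalues are known. The minimal polynomial is
  m_A(x) = Π_λ (x − λ)^{k_λ}
where k_λ is the size of the *largest* Jordan block for λ (equivalently, the smallest k with (A − λI)^k v = 0 for every generalised eigenvector v of λ).

  λ = 6: largest Jordan block has size 3, contributing (x − 6)^3

So m_A(x) = (x - 6)^3 = x^3 - 18*x^2 + 108*x - 216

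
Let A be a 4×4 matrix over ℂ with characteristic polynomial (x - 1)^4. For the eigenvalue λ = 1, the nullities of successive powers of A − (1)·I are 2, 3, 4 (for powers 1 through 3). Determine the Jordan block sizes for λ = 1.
Block sizes for λ = 1: [3, 1]

From the dimensions of kernels of powers, the number of Jordan blocks of size at least j is d_j − d_{j−1} where d_j = dim ker(N^j) (with d_0 = 0). Computing the differences gives [2, 1, 1].
The number of blocks of size exactly k is (#blocks of size ≥ k) − (#blocks of size ≥ k + 1), so the partition is: 1 block(s) of size 1, 1 block(s) of size 3.
In nonincreasing order the block sizes are [3, 1].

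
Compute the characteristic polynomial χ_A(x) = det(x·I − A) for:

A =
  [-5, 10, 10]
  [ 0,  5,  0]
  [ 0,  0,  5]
x^3 - 5*x^2 - 25*x + 125

Expanding det(x·I − A) (e.g. by cofactor expansion or by noting that A is similar to its Jordan form J, which has the same characteristic polynomial as A) gives
  χ_A(x) = x^3 - 5*x^2 - 25*x + 125
which factors as (x - 5)^2*(x + 5). The eigenvalues (with algebraic multiplicities) are λ = -5 with multiplicity 1, λ = 5 with multiplicity 2.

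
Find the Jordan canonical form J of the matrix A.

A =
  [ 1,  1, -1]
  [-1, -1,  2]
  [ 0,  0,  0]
J_3(0)

The characteristic polynomial is
  det(x·I − A) = x^3

Eigenvalues and multiplicities (the geometric multiplicity of λ is n − rank(A − λI), which equals the number of Jordan blocks for λ):
  λ = 0: algebraic multiplicity = 3, geometric multiplicity = 1

Determining the block sizes for each eigenvalue:
  λ = 0: one block (gm = 1), so the single block has size am = 3 → block sizes [3]

Assembling the blocks gives a Jordan form
J =
  [0, 1, 0]
  [0, 0, 1]
  [0, 0, 0]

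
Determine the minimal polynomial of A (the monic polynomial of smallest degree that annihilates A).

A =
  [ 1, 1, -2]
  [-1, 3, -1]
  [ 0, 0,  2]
x^3 - 6*x^2 + 12*x - 8

The characteristic polynomial is χ_A(x) = (x - 2)^3, so the eigenvalues are known. The minimal polynomial is
  m_A(x) = Π_λ (x − λ)^{k_λ}
where k_λ is the size of the *largest* Jordan block for λ (equivalently, the smallest k with (A − λI)^k v = 0 for every generalised eigenvector v of λ).

  λ = 2: largest Jordan block has size 3, contributing (x − 2)^3

So m_A(x) = (x - 2)^3 = x^3 - 6*x^2 + 12*x - 8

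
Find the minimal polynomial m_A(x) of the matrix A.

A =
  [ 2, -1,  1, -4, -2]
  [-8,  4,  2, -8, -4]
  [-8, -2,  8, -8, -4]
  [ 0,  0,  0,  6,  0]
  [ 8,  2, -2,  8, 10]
x^2 - 12*x + 36

The characteristic polynomial is χ_A(x) = (x - 6)^5, so the eigenvalues are known. The minimal polynomial is
  m_A(x) = Π_λ (x − λ)^{k_λ}
where k_λ is the size of the *largest* Jordan block for λ (equivalently, the smallest k with (A − λI)^k v = 0 for every generalised eigenvector v of λ).

  λ = 6: largest Jordan block has size 2, contributing (x − 6)^2

So m_A(x) = (x - 6)^2 = x^2 - 12*x + 36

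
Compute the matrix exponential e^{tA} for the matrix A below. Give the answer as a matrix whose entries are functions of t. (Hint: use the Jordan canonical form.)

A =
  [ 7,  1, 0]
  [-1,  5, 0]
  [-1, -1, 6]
e^{tA} =
  [t*exp(6*t) + exp(6*t), t*exp(6*t), 0]
  [-t*exp(6*t), -t*exp(6*t) + exp(6*t), 0]
  [-t*exp(6*t), -t*exp(6*t), exp(6*t)]

Strategy: write A = P · J · P⁻¹ where J is a Jordan canonical form, so e^{tA} = P · e^{tJ} · P⁻¹, and e^{tJ} can be computed block-by-block.

A has Jordan form
J =
  [6, 1, 0]
  [0, 6, 0]
  [0, 0, 6]
(up to reordering of blocks).

Per-block formulas:
  For a 1×1 block at λ = 6: exp(t · [6]) = [e^(6t)].
  For a 2×2 Jordan block J_2(6): exp(t · J_2(6)) = e^(6t)·(I + t·N), where N is the 2×2 nilpotent shift.

After assembling e^{tJ} and conjugating by P, we get:

e^{tA} =
  [t*exp(6*t) + exp(6*t), t*exp(6*t), 0]
  [-t*exp(6*t), -t*exp(6*t) + exp(6*t), 0]
  [-t*exp(6*t), -t*exp(6*t), exp(6*t)]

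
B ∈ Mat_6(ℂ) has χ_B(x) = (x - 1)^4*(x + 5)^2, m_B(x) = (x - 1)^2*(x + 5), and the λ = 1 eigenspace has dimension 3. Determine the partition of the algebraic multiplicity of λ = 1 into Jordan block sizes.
Block sizes for λ = 1: [2, 1, 1]

Step 1 — from the characteristic polynomial, algebraic multiplicity of λ = 1 is 4. From dim ker(B − (1)·I) = 3, there are exactly 3 Jordan blocks for λ = 1.
Step 2 — from the minimal polynomial, the factor (x − 1)^2 tells us the largest block for λ = 1 has size 2.
Step 3 — with total size 4, 3 blocks, and largest block 2, the block sizes (in nonincreasing order) are [2, 1, 1].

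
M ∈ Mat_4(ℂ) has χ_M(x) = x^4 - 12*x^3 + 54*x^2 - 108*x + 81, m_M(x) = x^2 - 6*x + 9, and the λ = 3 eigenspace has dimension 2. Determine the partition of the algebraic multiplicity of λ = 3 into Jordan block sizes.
Block sizes for λ = 3: [2, 2]

Step 1 — from the characteristic polynomial, algebraic multiplicity of λ = 3 is 4. From dim ker(M − (3)·I) = 2, there are exactly 2 Jordan blocks for λ = 3.
Step 2 — from the minimal polynomial, the factor (x − 3)^2 tells us the largest block for λ = 3 has size 2.
Step 3 — with total size 4, 2 blocks, and largest block 2, the block sizes (in nonincreasing order) are [2, 2].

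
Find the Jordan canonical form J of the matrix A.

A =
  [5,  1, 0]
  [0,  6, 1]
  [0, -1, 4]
J_3(5)

The characteristic polynomial is
  det(x·I − A) = x^3 - 15*x^2 + 75*x - 125 = (x - 5)^3

Eigenvalues and multiplicities (the geometric multiplicity of λ is n − rank(A − λI), which equals the number of Jordan blocks for λ):
  λ = 5: algebraic multiplicity = 3, geometric multiplicity = 1

Determining the block sizes for each eigenvalue:
  λ = 5: one block (gm = 1), so the single block has size am = 3 → block sizes [3]

Assembling the blocks gives a Jordan form
J =
  [5, 1, 0]
  [0, 5, 1]
  [0, 0, 5]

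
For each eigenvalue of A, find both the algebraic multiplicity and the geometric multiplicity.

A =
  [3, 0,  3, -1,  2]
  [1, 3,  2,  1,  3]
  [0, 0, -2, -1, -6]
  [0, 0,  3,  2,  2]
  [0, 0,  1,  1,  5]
λ = -1: alg = 1, geom = 1; λ = 3: alg = 4, geom = 2

Step 1 — factor the characteristic polynomial to read off the algebraic multiplicities:
  χ_A(x) = (x - 3)^4*(x + 1)

Step 2 — compute geometric multiplicities via the rank-nullity identity g(λ) = n − rank(A − λI):
  rank(A − (-1)·I) = 4, so dim ker(A − (-1)·I) = n − 4 = 1
  rank(A − (3)·I) = 3, so dim ker(A − (3)·I) = n − 3 = 2

Summary:
  λ = -1: algebraic multiplicity = 1, geometric multiplicity = 1
  λ = 3: algebraic multiplicity = 4, geometric multiplicity = 2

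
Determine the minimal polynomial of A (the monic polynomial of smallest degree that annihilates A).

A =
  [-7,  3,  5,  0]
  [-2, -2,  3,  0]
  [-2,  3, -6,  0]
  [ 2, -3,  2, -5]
x^3 + 15*x^2 + 75*x + 125

The characteristic polynomial is χ_A(x) = (x + 5)^4, so the eigenvalues are known. The minimal polynomial is
  m_A(x) = Π_λ (x − λ)^{k_λ}
where k_λ is the size of the *largest* Jordan block for λ (equivalently, the smallest k with (A − λI)^k v = 0 for every generalised eigenvector v of λ).

  λ = -5: largest Jordan block has size 3, contributing (x + 5)^3

So m_A(x) = (x + 5)^3 = x^3 + 15*x^2 + 75*x + 125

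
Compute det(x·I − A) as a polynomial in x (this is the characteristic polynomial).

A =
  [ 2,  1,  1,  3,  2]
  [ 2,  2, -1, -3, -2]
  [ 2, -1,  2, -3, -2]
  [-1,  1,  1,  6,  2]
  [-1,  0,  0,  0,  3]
x^5 - 15*x^4 + 90*x^3 - 270*x^2 + 405*x - 243

Expanding det(x·I − A) (e.g. by cofactor expansion or by noting that A is similar to its Jordan form J, which has the same characteristic polynomial as A) gives
  χ_A(x) = x^5 - 15*x^4 + 90*x^3 - 270*x^2 + 405*x - 243
which factors as (x - 3)^5. The eigenvalues (with algebraic multiplicities) are λ = 3 with multiplicity 5.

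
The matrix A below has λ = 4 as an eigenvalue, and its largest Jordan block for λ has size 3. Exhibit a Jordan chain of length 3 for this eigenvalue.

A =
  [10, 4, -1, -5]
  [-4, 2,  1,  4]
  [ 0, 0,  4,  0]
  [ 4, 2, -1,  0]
A Jordan chain for λ = 4 of length 3:
v_1 = (6, -4, 0, 4)ᵀ
v_2 = (4, -2, 0, 2)ᵀ
v_3 = (0, 1, 0, 0)ᵀ

Let N = A − (4)·I. We want v_3 with N^3 v_3 = 0 but N^2 v_3 ≠ 0; then v_{j-1} := N · v_j for j = 3, …, 2.

Pick v_3 = (0, 1, 0, 0)ᵀ.
Then v_2 = N · v_3 = (4, -2, 0, 2)ᵀ.
Then v_1 = N · v_2 = (6, -4, 0, 4)ᵀ.

Sanity check: (A − (4)·I) v_1 = (0, 0, 0, 0)ᵀ = 0. ✓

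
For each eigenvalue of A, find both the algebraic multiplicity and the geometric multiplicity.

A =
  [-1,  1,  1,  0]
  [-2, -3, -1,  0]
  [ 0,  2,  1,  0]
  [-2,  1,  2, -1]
λ = -1: alg = 4, geom = 2

Step 1 — factor the characteristic polynomial to read off the algebraic multiplicities:
  χ_A(x) = (x + 1)^4

Step 2 — compute geometric multiplicities via the rank-nullity identity g(λ) = n − rank(A − λI):
  rank(A − (-1)·I) = 2, so dim ker(A − (-1)·I) = n − 2 = 2

Summary:
  λ = -1: algebraic multiplicity = 4, geometric multiplicity = 2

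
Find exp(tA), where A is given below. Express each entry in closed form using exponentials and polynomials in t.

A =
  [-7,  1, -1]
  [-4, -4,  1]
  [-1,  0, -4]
e^{tA} =
  [t^2*exp(-5*t)/2 - 2*t*exp(-5*t) + exp(-5*t), -t^2*exp(-5*t)/2 + t*exp(-5*t), t^2*exp(-5*t) - t*exp(-5*t)]
  [3*t^2*exp(-5*t)/2 - 4*t*exp(-5*t), -3*t^2*exp(-5*t)/2 + t*exp(-5*t) + exp(-5*t), 3*t^2*exp(-5*t) + t*exp(-5*t)]
  [t^2*exp(-5*t)/2 - t*exp(-5*t), -t^2*exp(-5*t)/2, t^2*exp(-5*t) + t*exp(-5*t) + exp(-5*t)]

Strategy: write A = P · J · P⁻¹ where J is a Jordan canonical form, so e^{tA} = P · e^{tJ} · P⁻¹, and e^{tJ} can be computed block-by-block.

A has Jordan form
J =
  [-5,  1,  0]
  [ 0, -5,  1]
  [ 0,  0, -5]
(up to reordering of blocks).

Per-block formulas:
  For a 3×3 Jordan block J_3(-5): exp(t · J_3(-5)) = e^(-5t)·(I + t·N + (t^2/2)·N^2), where N is the 3×3 nilpotent shift.

After assembling e^{tJ} and conjugating by P, we get:

e^{tA} =
  [t^2*exp(-5*t)/2 - 2*t*exp(-5*t) + exp(-5*t), -t^2*exp(-5*t)/2 + t*exp(-5*t), t^2*exp(-5*t) - t*exp(-5*t)]
  [3*t^2*exp(-5*t)/2 - 4*t*exp(-5*t), -3*t^2*exp(-5*t)/2 + t*exp(-5*t) + exp(-5*t), 3*t^2*exp(-5*t) + t*exp(-5*t)]
  [t^2*exp(-5*t)/2 - t*exp(-5*t), -t^2*exp(-5*t)/2, t^2*exp(-5*t) + t*exp(-5*t) + exp(-5*t)]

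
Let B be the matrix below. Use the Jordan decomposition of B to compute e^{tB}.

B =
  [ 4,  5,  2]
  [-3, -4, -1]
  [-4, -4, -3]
e^{tB} =
  [t^2*exp(-t) + 5*t*exp(-t) + exp(-t), t^2*exp(-t) + 5*t*exp(-t), t^2*exp(-t)/2 + 2*t*exp(-t)]
  [-t^2*exp(-t) - 3*t*exp(-t), -t^2*exp(-t) - 3*t*exp(-t) + exp(-t), -t^2*exp(-t)/2 - t*exp(-t)]
  [-4*t*exp(-t), -4*t*exp(-t), -2*t*exp(-t) + exp(-t)]

Strategy: write B = P · J · P⁻¹ where J is a Jordan canonical form, so e^{tB} = P · e^{tJ} · P⁻¹, and e^{tJ} can be computed block-by-block.

B has Jordan form
J =
  [-1,  1,  0]
  [ 0, -1,  1]
  [ 0,  0, -1]
(up to reordering of blocks).

Per-block formulas:
  For a 3×3 Jordan block J_3(-1): exp(t · J_3(-1)) = e^(-1t)·(I + t·N + (t^2/2)·N^2), where N is the 3×3 nilpotent shift.

After assembling e^{tJ} and conjugating by P, we get:

e^{tB} =
  [t^2*exp(-t) + 5*t*exp(-t) + exp(-t), t^2*exp(-t) + 5*t*exp(-t), t^2*exp(-t)/2 + 2*t*exp(-t)]
  [-t^2*exp(-t) - 3*t*exp(-t), -t^2*exp(-t) - 3*t*exp(-t) + exp(-t), -t^2*exp(-t)/2 - t*exp(-t)]
  [-4*t*exp(-t), -4*t*exp(-t), -2*t*exp(-t) + exp(-t)]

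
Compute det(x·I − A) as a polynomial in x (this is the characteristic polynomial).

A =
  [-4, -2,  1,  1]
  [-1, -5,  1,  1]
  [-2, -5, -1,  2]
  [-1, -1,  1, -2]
x^4 + 12*x^3 + 54*x^2 + 108*x + 81

Expanding det(x·I − A) (e.g. by cofactor expansion or by noting that A is similar to its Jordan form J, which has the same characteristic polynomial as A) gives
  χ_A(x) = x^4 + 12*x^3 + 54*x^2 + 108*x + 81
which factors as (x + 3)^4. The eigenvalues (with algebraic multiplicities) are λ = -3 with multiplicity 4.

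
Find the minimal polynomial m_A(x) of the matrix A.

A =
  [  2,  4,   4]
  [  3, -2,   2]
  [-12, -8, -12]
x^2 + 8*x + 16

The characteristic polynomial is χ_A(x) = (x + 4)^3, so the eigenvalues are known. The minimal polynomial is
  m_A(x) = Π_λ (x − λ)^{k_λ}
where k_λ is the size of the *largest* Jordan block for λ (equivalently, the smallest k with (A − λI)^k v = 0 for every generalised eigenvector v of λ).

  λ = -4: largest Jordan block has size 2, contributing (x + 4)^2

So m_A(x) = (x + 4)^2 = x^2 + 8*x + 16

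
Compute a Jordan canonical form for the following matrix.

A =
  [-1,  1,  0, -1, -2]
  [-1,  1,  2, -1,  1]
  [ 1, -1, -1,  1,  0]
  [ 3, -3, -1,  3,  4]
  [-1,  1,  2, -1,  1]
J_1(0) ⊕ J_1(0) ⊕ J_3(1)

The characteristic polynomial is
  det(x·I − A) = x^5 - 3*x^4 + 3*x^3 - x^2 = x^2*(x - 1)^3

Eigenvalues and multiplicities (the geometric multiplicity of λ is n − rank(A − λI), which equals the number of Jordan blocks for λ):
  λ = 0: algebraic multiplicity = 2, geometric multiplicity = 2
  λ = 1: algebraic multiplicity = 3, geometric multiplicity = 1

Determining the block sizes for each eigenvalue:
  λ = 0: gm = am = 2, so every block has size 1 → block sizes [1, 1]
  λ = 1: one block (gm = 1), so the single block has size am = 3 → block sizes [3]

Assembling the blocks gives a Jordan form
J =
  [0, 0, 0, 0, 0]
  [0, 0, 0, 0, 0]
  [0, 0, 1, 1, 0]
  [0, 0, 0, 1, 1]
  [0, 0, 0, 0, 1]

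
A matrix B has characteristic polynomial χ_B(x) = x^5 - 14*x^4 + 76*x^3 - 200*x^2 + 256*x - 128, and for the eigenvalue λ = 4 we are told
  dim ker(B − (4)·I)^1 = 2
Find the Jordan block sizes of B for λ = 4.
Block sizes for λ = 4: [1, 1]

From the dimensions of kernels of powers, the number of Jordan blocks of size at least j is d_j − d_{j−1} where d_j = dim ker(N^j) (with d_0 = 0). Computing the differences gives [2].
The number of blocks of size exactly k is (#blocks of size ≥ k) − (#blocks of size ≥ k + 1), so the partition is: 2 block(s) of size 1.
In nonincreasing order the block sizes are [1, 1].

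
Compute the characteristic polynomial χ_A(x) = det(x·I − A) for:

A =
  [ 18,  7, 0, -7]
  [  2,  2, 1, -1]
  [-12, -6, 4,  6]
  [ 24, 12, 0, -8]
x^4 - 16*x^3 + 96*x^2 - 256*x + 256

Expanding det(x·I − A) (e.g. by cofactor expansion or by noting that A is similar to its Jordan form J, which has the same characteristic polynomial as A) gives
  χ_A(x) = x^4 - 16*x^3 + 96*x^2 - 256*x + 256
which factors as (x - 4)^4. The eigenvalues (with algebraic multiplicities) are λ = 4 with multiplicity 4.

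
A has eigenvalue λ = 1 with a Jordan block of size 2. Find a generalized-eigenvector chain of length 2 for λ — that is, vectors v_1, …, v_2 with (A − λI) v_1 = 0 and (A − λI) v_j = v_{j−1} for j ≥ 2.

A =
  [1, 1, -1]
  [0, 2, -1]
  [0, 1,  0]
A Jordan chain for λ = 1 of length 2:
v_1 = (1, 1, 1)ᵀ
v_2 = (0, 1, 0)ᵀ

Let N = A − (1)·I. We want v_2 with N^2 v_2 = 0 but N^1 v_2 ≠ 0; then v_{j-1} := N · v_j for j = 2, …, 2.

Pick v_2 = (0, 1, 0)ᵀ.
Then v_1 = N · v_2 = (1, 1, 1)ᵀ.

Sanity check: (A − (1)·I) v_1 = (0, 0, 0)ᵀ = 0. ✓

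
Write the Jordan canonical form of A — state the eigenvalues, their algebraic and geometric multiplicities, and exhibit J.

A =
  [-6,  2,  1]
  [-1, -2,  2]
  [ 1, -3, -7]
J_3(-5)

The characteristic polynomial is
  det(x·I − A) = x^3 + 15*x^2 + 75*x + 125 = (x + 5)^3

Eigenvalues and multiplicities (the geometric multiplicity of λ is n − rank(A − λI), which equals the number of Jordan blocks for λ):
  λ = -5: algebraic multiplicity = 3, geometric multiplicity = 1

Determining the block sizes for each eigenvalue:
  λ = -5: one block (gm = 1), so the single block has size am = 3 → block sizes [3]

Assembling the blocks gives a Jordan form
J =
  [-5,  1,  0]
  [ 0, -5,  1]
  [ 0,  0, -5]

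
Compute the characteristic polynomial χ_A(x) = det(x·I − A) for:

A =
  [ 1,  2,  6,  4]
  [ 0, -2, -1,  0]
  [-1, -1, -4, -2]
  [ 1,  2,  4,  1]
x^4 + 4*x^3 + 6*x^2 + 4*x + 1

Expanding det(x·I − A) (e.g. by cofactor expansion or by noting that A is similar to its Jordan form J, which has the same characteristic polynomial as A) gives
  χ_A(x) = x^4 + 4*x^3 + 6*x^2 + 4*x + 1
which factors as (x + 1)^4. The eigenvalues (with algebraic multiplicities) are λ = -1 with multiplicity 4.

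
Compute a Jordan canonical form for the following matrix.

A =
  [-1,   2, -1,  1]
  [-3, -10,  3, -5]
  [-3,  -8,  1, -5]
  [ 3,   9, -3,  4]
J_1(-2) ⊕ J_1(-2) ⊕ J_2(-1)

The characteristic polynomial is
  det(x·I − A) = x^4 + 6*x^3 + 13*x^2 + 12*x + 4 = (x + 1)^2*(x + 2)^2

Eigenvalues and multiplicities (the geometric multiplicity of λ is n − rank(A − λI), which equals the number of Jordan blocks for λ):
  λ = -2: algebraic multiplicity = 2, geometric multiplicity = 2
  λ = -1: algebraic multiplicity = 2, geometric multiplicity = 1

Determining the block sizes for each eigenvalue:
  λ = -2: gm = am = 2, so every block has size 1 → block sizes [1, 1]
  λ = -1: one block (gm = 1), so the single block has size am = 2 → block sizes [2]

Assembling the blocks gives a Jordan form
J =
  [-2,  0,  0,  0]
  [ 0, -2,  0,  0]
  [ 0,  0, -1,  1]
  [ 0,  0,  0, -1]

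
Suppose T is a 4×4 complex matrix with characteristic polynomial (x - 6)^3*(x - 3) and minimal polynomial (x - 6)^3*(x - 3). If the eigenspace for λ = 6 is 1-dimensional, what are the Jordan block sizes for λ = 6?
Block sizes for λ = 6: [3]

Step 1 — from the characteristic polynomial, algebraic multiplicity of λ = 6 is 3. From dim ker(T − (6)·I) = 1, there are exactly 1 Jordan blocks for λ = 6.
Step 2 — from the minimal polynomial, the factor (x − 6)^3 tells us the largest block for λ = 6 has size 3.
Step 3 — with total size 3, 1 blocks, and largest block 3, the block sizes (in nonincreasing order) are [3].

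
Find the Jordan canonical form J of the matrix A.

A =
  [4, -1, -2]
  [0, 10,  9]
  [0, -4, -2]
J_3(4)

The characteristic polynomial is
  det(x·I − A) = x^3 - 12*x^2 + 48*x - 64 = (x - 4)^3

Eigenvalues and multiplicities (the geometric multiplicity of λ is n − rank(A − λI), which equals the number of Jordan blocks for λ):
  λ = 4: algebraic multiplicity = 3, geometric multiplicity = 1

Determining the block sizes for each eigenvalue:
  λ = 4: one block (gm = 1), so the single block has size am = 3 → block sizes [3]

Assembling the blocks gives a Jordan form
J =
  [4, 1, 0]
  [0, 4, 1]
  [0, 0, 4]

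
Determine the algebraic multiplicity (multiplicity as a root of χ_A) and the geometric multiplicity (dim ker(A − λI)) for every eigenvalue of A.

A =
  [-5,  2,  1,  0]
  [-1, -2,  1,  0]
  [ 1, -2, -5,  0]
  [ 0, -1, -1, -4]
λ = -4: alg = 4, geom = 2

Step 1 — factor the characteristic polynomial to read off the algebraic multiplicities:
  χ_A(x) = (x + 4)^4

Step 2 — compute geometric multiplicities via the rank-nullity identity g(λ) = n − rank(A − λI):
  rank(A − (-4)·I) = 2, so dim ker(A − (-4)·I) = n − 2 = 2

Summary:
  λ = -4: algebraic multiplicity = 4, geometric multiplicity = 2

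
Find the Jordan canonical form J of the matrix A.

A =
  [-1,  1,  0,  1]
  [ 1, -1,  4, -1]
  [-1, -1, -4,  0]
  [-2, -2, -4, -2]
J_2(-2) ⊕ J_2(-2)

The characteristic polynomial is
  det(x·I − A) = x^4 + 8*x^3 + 24*x^2 + 32*x + 16 = (x + 2)^4

Eigenvalues and multiplicities (the geometric multiplicity of λ is n − rank(A − λI), which equals the number of Jordan blocks for λ):
  λ = -2: algebraic multiplicity = 4, geometric multiplicity = 2

Determining the block sizes for each eigenvalue:
  λ = -2: with am = 4 and gm = 2, the partition is not yet determined (e.g. several partitions of 4 into 2 parts exist). Let N = A − (-2)·I. Computing rank(N^1) = 2, rank(N^2) = 0; the number of blocks of size ≥ j is rank(N^{j−1}) − rank(N^j), giving [2, 2]. So we have 2 block(s) of size 2 → block sizes [2, 2]

Assembling the blocks gives a Jordan form
J =
  [-2,  1,  0,  0]
  [ 0, -2,  0,  0]
  [ 0,  0, -2,  1]
  [ 0,  0,  0, -2]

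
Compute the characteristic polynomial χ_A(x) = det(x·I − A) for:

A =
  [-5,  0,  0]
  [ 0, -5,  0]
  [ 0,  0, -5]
x^3 + 15*x^2 + 75*x + 125

Expanding det(x·I − A) (e.g. by cofactor expansion or by noting that A is similar to its Jordan form J, which has the same characteristic polynomial as A) gives
  χ_A(x) = x^3 + 15*x^2 + 75*x + 125
which factors as (x + 5)^3. The eigenvalues (with algebraic multiplicities) are λ = -5 with multiplicity 3.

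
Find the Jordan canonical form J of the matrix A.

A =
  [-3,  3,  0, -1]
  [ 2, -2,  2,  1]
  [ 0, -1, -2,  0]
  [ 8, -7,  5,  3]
J_3(-1) ⊕ J_1(-1)

The characteristic polynomial is
  det(x·I − A) = x^4 + 4*x^3 + 6*x^2 + 4*x + 1 = (x + 1)^4

Eigenvalues and multiplicities (the geometric multiplicity of λ is n − rank(A − λI), which equals the number of Jordan blocks for λ):
  λ = -1: algebraic multiplicity = 4, geometric multiplicity = 2

Determining the block sizes for each eigenvalue:
  λ = -1: with am = 4 and gm = 2, the partition is not yet determined (e.g. several partitions of 4 into 2 parts exist). Let N = A − (-1)·I. Computing rank(N^1) = 2, rank(N^2) = 1, rank(N^3) = 0; the number of blocks of size ≥ j is rank(N^{j−1}) − rank(N^j), giving [2, 1, 1]. So we have 1 block(s) of size 3, 1 block(s) of size 1 → block sizes [3, 1]

Assembling the blocks gives a Jordan form
J =
  [-1,  1,  0,  0]
  [ 0, -1,  1,  0]
  [ 0,  0, -1,  0]
  [ 0,  0,  0, -1]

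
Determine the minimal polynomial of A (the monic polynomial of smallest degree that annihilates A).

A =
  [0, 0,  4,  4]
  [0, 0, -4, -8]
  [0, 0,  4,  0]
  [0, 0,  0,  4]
x^2 - 4*x

The characteristic polynomial is χ_A(x) = x^2*(x - 4)^2, so the eigenvalues are known. The minimal polynomial is
  m_A(x) = Π_λ (x − λ)^{k_λ}
where k_λ is the size of the *largest* Jordan block for λ (equivalently, the smallest k with (A − λI)^k v = 0 for every generalised eigenvector v of λ).

  λ = 0: largest Jordan block has size 1, contributing (x − 0)
  λ = 4: largest Jordan block has size 1, contributing (x − 4)

So m_A(x) = x*(x - 4) = x^2 - 4*x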